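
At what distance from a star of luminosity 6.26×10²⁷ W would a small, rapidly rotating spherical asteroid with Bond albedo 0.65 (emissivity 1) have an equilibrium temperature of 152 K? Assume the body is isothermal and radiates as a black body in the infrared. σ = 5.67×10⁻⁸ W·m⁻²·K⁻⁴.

For an isothermal black-emitting sphere, (1−a)S·πr² = σ·4πr²·T⁴ ⇒ S = 4σT⁴/(1−a).
S = 4·5.67×10⁻⁸·(152)⁴/0.350 = 345.9 W/m².
Flux falls as S = L/(4πd²), so d = √(L/(4πS)) = √(6.26×10²⁷/(4π·345.9)).

d ≈ 1.20×10¹² m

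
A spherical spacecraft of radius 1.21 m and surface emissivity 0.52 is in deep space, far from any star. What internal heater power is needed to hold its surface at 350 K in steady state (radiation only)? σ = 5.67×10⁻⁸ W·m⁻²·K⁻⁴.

P ≈ 8140 W

P = εσ·4πr²·T⁴.
4πr² = 18.40 m²; T⁴ = 1.501×10¹⁰ K⁴.
P = 0.52·5.67×10⁻⁸·18.40·1.501×10¹⁰.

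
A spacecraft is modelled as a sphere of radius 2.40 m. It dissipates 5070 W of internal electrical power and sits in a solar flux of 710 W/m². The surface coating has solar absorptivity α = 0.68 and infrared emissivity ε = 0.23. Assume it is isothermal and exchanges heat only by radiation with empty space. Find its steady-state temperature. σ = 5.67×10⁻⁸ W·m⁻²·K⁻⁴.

At steady state, absorbed solar power + internal power = radiated power.
Absorbed: α·S·A_cross = 0.68·710·18.10 = 8737 W (cross-section πr²).
Total input = 8737 + 5070 = 13810 W.
Radiated: εσ·A_surf·T⁴ with A_surf = 4πr² = 72.38 m².
T⁴ = 13810/(0.23·5.67×10⁻⁸·72.38) = 1.463×10¹⁰ K⁴.

T ≈ 348 K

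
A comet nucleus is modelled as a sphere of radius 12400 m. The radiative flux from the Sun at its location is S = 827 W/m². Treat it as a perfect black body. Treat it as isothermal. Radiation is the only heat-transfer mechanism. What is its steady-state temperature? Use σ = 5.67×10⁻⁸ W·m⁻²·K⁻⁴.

T ≈ 246 K

At equilibrium, absorbed power = emitted power.
Absorbing cross-section = πr² = 4.831×10⁸ m²; emitting surface = 4πr² = 1.932×10⁹ m² (ratio 4).
S·A_cross = εσ·A_surf·T⁴  ⇒  T⁴ = S/(4σ).
T⁴ = 1.00·827/(4·5.67×10⁻⁸) = 3.646×10⁹ K⁴.
T = (3.646×10⁹)^(1/4).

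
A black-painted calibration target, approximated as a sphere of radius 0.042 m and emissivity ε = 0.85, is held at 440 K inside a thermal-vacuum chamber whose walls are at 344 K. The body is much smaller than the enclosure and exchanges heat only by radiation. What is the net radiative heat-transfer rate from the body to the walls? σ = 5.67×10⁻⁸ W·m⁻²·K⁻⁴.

For a small grey body in a large enclosure: P_net = εσA(T_body⁴ − T_wall⁴).
A = 4πr² = 0.02217 m²; T_body⁴ − T_wall⁴ = 3.748×10¹⁰ − 1.400×10¹⁰ = 2.348×10¹⁰ K⁴.
|P_net| = 0.85·5.67×10⁻⁸·0.02217·2.348×10¹⁰.

P_net ≈ 25.1 W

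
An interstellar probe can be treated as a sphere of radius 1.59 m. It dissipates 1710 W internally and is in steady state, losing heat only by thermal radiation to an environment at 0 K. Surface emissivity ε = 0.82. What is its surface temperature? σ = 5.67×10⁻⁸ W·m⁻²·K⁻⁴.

Steady state: internal power = radiated power, P = εσA T⁴.
Radiating area A = 4πr² = 31.77 m².
T⁴ = P/(εσA) = 1710/(0.82·5.67×10⁻⁸·31.77) = 1.158×10⁹ K⁴.
T = (1.158×10⁹)^(1/4).

T ≈ 184 K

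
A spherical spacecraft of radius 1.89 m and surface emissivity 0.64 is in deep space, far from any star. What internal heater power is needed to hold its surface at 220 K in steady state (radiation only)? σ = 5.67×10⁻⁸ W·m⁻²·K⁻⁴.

P = εσ·4πr²·T⁴.
4πr² = 44.89 m²; T⁴ = 2.343×10⁹ K⁴.
P = 0.64·5.67×10⁻⁸·44.89·2.343×10⁹.

P ≈ 3820 W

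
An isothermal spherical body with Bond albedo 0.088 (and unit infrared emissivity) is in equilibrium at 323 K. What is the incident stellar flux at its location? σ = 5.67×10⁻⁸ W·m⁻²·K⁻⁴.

(1−a)S·πr² = σ·4πr²·T⁴ ⇒ S = 4σT⁴/(1−a).
S = 4·5.67×10⁻⁸·1.088×10¹⁰/0.912.

S ≈ 2710 W/m²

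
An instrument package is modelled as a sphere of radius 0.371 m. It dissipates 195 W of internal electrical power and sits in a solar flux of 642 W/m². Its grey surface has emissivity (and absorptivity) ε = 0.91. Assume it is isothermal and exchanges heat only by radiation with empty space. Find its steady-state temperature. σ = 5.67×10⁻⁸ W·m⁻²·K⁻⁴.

At steady state, absorbed solar power + internal power = radiated power.
Absorbed: α·S·A_cross = 0.91·642·0.4324 = 252.6 W (cross-section πr²).
Total input = 252.6 + 195 = 447.6 W.
Radiated: εσ·A_surf·T⁴ with A_surf = 4πr² = 1.730 m².
T⁴ = 447.6/(0.91·5.67×10⁻⁸·1.730) = 5.016×10⁹ K⁴.

T ≈ 266 K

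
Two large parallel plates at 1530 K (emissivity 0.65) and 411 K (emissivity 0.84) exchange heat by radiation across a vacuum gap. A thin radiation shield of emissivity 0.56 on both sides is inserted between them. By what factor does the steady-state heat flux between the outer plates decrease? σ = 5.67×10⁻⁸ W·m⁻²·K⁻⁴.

Without shield: q₀ = σΔ(T⁴)/(1/ε₁+1/ε₂−1) with denominator 1.729.
With shield the two gaps are in series; the resistances add: (1/ε₁+1/ε_s−1)+(1/ε_s+1/ε₂−1) = 2.324+1.976 = 4.300.
Heat-flux ratio q₀/q = 4.300/1.729.

factor ≈ 2.49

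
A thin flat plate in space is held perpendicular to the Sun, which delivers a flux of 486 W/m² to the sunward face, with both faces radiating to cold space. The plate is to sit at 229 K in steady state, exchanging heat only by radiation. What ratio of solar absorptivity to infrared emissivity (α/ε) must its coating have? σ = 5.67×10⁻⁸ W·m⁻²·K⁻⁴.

α/ε ≈ 0.642

Balance: αS·A = εσ·2A·T⁴ ⇒ α/ε = 2σT⁴/S.
α/ε = 2·5.67×10⁻⁸·(229)⁴/486 = 2·5.67×10⁻⁸·2.750×10⁹/486.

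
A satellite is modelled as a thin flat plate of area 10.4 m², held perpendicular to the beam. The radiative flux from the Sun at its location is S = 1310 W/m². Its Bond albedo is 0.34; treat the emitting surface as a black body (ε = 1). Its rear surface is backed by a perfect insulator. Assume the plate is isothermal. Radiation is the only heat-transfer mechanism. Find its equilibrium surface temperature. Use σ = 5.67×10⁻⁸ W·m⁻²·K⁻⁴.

T ≈ 351 K

At equilibrium, absorbed power = emitted power.
Absorbing cross-section = A = 10.40 m²; emitting surface = A = 10.40 m² (ratio 1).
(1−a)S·A_cross = εσ·A_surf·T⁴  ⇒  T⁴ = (1−a)S/(1σ).
T⁴ = 0.660·1310/(1·5.67×10⁻⁸) = 1.525×10¹⁰ K⁴.
T = (1.525×10¹⁰)^(1/4).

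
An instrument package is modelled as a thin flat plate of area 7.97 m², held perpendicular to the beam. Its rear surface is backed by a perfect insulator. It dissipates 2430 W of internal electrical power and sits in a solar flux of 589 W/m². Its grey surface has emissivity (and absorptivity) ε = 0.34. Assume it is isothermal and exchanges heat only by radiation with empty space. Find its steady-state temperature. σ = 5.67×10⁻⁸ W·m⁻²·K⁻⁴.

T ≈ 402 K

At steady state, absorbed solar power + internal power = radiated power.
Absorbed: α·S·A_cross = 0.34·589·7.970 = 1596 W (cross-section A).
Total input = 1596 + 2430 = 4026 W.
Radiated: εσ·A_surf·T⁴ with A_surf = A = 7.970 m².
T⁴ = 4026/(0.34·5.67×10⁻⁸·7.970) = 2.620×10¹⁰ K⁴.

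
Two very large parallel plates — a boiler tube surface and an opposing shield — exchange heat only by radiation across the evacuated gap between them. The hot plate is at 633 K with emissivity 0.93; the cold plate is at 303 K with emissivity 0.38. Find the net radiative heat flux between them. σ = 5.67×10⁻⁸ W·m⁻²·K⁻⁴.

For two infinite grey parallel plates, q = σ(T₁⁴ − T₂⁴)/(1/ε₁ + 1/ε₂ − 1).
T₁⁴ − T₂⁴ = 1.606×10¹¹ − 8.429×10⁹ = 1.521×10¹¹ K⁴.
1/ε₁ + 1/ε₂ − 1 = 1.075 + 2.632 − 1 = 2.707.
q = 5.67×10⁻⁸ × 1.521×10¹¹ / 2.707.

q ≈ 3190 W/m²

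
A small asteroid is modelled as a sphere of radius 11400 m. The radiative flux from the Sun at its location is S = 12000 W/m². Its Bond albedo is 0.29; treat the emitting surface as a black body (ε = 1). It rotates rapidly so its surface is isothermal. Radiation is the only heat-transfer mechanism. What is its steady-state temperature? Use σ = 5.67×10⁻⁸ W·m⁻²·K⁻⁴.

At equilibrium, absorbed power = emitted power.
Absorbing cross-section = πr² = 4.083×10⁸ m²; emitting surface = 4πr² = 1.633×10⁹ m² (ratio 4).
(1−a)S·A_cross = εσ·A_surf·T⁴  ⇒  T⁴ = (1−a)S/(4σ).
T⁴ = 0.710·12000/(4·5.67×10⁻⁸) = 3.757×10¹⁰ K⁴.
T = (3.757×10¹⁰)^(1/4).

T ≈ 440 K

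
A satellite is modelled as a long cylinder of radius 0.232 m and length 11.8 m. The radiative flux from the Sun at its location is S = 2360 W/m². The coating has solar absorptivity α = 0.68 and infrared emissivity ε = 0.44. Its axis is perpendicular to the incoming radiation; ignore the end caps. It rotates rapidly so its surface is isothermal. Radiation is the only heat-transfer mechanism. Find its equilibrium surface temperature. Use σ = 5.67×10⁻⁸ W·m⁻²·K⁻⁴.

T ≈ 378 K

At equilibrium, absorbed power = emitted power.
Absorbing cross-section = 2rL = 5.475 m²; emitting surface = 2πrL = 17.20 m² (ratio π).
αS·A_cross = εσ·A_surf·T⁴  ⇒  T⁴ = αS/(ε·πσ).
T⁴ = 0.680·2360/(0.44·π·5.67×10⁻⁸) = 2.048×10¹⁰ K⁴.
T = (2.048×10¹⁰)^(1/4).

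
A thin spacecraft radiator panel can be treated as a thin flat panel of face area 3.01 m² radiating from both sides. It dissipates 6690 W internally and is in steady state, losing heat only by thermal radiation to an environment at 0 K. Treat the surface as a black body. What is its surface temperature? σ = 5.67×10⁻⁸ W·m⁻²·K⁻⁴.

T ≈ 374 K

Steady state: internal power = radiated power, P = εσA T⁴.
Radiating area A = 2·3.01 = 6.020 m².
T⁴ = P/(εσA) = 6690/(1.0·5.67×10⁻⁸·6.020) = 1.960×10¹⁰ K⁴.
T = (1.960×10¹⁰)^(1/4).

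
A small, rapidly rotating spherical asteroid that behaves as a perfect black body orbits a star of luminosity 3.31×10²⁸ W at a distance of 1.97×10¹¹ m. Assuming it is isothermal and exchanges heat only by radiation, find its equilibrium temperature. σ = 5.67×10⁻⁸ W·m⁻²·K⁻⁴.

T ≈ 740 K

First find the stellar flux at distance d: S = L/(4πd²) = 3.31×10²⁸/(4π·(1.97×10¹¹)²) = 67870 W/m².
For an isothermal sphere, absorbed (1−a)S·πr² = emitted σ·4πr²·T⁴, so T⁴ = (1−a)S/(4σ).
T⁴ = 1.00·67870/(4·5.67×10⁻⁸) = 2.993×10¹¹ K⁴.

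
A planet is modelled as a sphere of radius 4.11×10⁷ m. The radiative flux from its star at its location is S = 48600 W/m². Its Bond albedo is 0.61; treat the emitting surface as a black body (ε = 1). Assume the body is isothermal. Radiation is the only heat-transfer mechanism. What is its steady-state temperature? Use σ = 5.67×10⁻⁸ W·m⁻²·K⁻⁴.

T ≈ 538 K

At equilibrium, absorbed power = emitted power.
Absorbing cross-section = πr² = 5.307×10¹⁵ m²; emitting surface = 4πr² = 2.123×10¹⁶ m² (ratio 4).
(1−a)S·A_cross = εσ·A_surf·T⁴  ⇒  T⁴ = (1−a)S/(4σ).
T⁴ = 0.390·48600/(4·5.67×10⁻⁸) = 8.357×10¹⁰ K⁴.
T = (8.357×10¹⁰)^(1/4).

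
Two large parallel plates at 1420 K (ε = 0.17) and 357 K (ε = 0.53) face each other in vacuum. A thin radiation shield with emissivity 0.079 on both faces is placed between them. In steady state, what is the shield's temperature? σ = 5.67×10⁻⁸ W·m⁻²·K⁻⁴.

In steady state the net flux on the hot side equals that on the cold side.
σ(T₁⁴−T_s⁴)/D₁ = σ(T_s⁴−T₂⁴)/D₂, with D₁ = 1/ε₁+1/ε_s−1 = 17.54, D₂ = 1/ε_s+1/ε₂−1 = 13.55.
Solve for T_s⁴: T_s⁴ = (D₂·T₁⁴ + D₁·T₂⁴)/(D₁+D₂) = 1.781×10¹² K⁴.

T_s ≈ 1160 K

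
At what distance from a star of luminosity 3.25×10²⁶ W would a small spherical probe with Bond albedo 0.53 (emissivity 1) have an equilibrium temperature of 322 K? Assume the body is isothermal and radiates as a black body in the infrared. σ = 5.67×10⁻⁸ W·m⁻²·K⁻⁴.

d ≈ 7.06×10¹⁰ m

For an isothermal black-emitting sphere, (1−a)S·πr² = σ·4πr²·T⁴ ⇒ S = 4σT⁴/(1−a).
S = 4·5.67×10⁻⁸·(322)⁴/0.470 = 5188 W/m².
Flux falls as S = L/(4πd²), so d = √(L/(4πS)) = √(3.25×10²⁶/(4π·5188)).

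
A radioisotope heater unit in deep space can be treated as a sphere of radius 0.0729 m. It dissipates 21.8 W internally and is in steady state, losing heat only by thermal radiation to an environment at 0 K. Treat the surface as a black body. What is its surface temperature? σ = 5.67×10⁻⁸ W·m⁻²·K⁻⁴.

Steady state: internal power = radiated power, P = εσA T⁴.
Radiating area A = 4πr² = 0.06678 m².
T⁴ = P/(εσA) = 21.8/(1.0·5.67×10⁻⁸·0.06678) = 5.757×10⁹ K⁴.
T = (5.757×10⁹)^(1/4).

T ≈ 275 K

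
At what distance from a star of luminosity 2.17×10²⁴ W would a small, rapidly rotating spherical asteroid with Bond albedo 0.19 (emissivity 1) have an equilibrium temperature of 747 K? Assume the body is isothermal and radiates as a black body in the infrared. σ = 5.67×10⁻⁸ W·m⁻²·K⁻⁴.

For an isothermal black-emitting sphere, (1−a)S·πr² = σ·4πr²·T⁴ ⇒ S = 4σT⁴/(1−a).
S = 4·5.67×10⁻⁸·(747)⁴/0.810 = 87180 W/m².
Flux falls as S = L/(4πd²), so d = √(L/(4πS)) = √(2.17×10²⁴/(4π·87180)).

d ≈ 1.41×10⁹ m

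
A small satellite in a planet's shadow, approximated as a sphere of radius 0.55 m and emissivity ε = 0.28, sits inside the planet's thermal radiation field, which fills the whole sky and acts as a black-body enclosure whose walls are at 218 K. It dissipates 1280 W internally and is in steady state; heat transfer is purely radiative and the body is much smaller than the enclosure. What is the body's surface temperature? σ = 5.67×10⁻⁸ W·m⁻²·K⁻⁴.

T ≈ 391 K

For a small grey body in a large enclosure, net radiated power = εσA(T⁴ − T_w⁴).
Steady state: P = εσA(T⁴ − T_w⁴) with A = 4πr² = 3.801 m².
T⁴ = P/(εσA) + T_w⁴ = 1280/(0.28·5.67×10⁻⁸·3.801) + (218)⁴
    = 2.121×10¹⁰ + 2.259×10⁹ = 2.347×10¹⁰ K⁴.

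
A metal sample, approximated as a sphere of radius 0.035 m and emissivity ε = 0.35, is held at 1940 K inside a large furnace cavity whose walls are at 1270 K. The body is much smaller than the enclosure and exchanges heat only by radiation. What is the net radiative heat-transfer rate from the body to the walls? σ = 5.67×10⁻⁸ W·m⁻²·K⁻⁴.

P_net ≈ 3530 W

For a small grey body in a large enclosure: P_net = εσA(T_body⁴ − T_wall⁴).
A = 4πr² = 0.01539 m²; T_body⁴ − T_wall⁴ = 1.416×10¹³ − 2.601×10¹² = 1.156×10¹³ K⁴.
|P_net| = 0.35·5.67×10⁻⁸·0.01539·1.156×10¹³.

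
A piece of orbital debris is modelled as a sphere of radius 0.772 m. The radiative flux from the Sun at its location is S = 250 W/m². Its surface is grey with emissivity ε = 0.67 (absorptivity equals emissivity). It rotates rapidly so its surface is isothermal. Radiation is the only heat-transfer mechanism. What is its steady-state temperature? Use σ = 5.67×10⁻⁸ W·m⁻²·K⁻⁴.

At equilibrium, absorbed power = emitted power.
Absorbing cross-section = πr² = 1.872 m²; emitting surface = 4πr² = 7.489 m² (ratio 4).
εS·A_cross = εσ·A_surf·T⁴  ⇒  T⁴ = S/(4σ)   (ε cancels).
T⁴ = 250/(4·5.67×10⁻⁸) = 1.102×10⁹ K⁴.
T = (1.102×10⁹)^(1/4).

T ≈ 182 K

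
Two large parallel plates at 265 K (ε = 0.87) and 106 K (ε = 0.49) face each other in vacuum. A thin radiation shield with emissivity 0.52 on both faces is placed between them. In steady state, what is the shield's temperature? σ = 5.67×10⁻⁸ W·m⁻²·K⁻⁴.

T_s ≈ 233 K

In steady state the net flux on the hot side equals that on the cold side.
σ(T₁⁴−T_s⁴)/D₁ = σ(T_s⁴−T₂⁴)/D₂, with D₁ = 1/ε₁+1/ε_s−1 = 2.073, D₂ = 1/ε_s+1/ε₂−1 = 2.964.
Solve for T_s⁴: T_s⁴ = (D₂·T₁⁴ + D₁·T₂⁴)/(D₁+D₂) = 2.954×10⁹ K⁴.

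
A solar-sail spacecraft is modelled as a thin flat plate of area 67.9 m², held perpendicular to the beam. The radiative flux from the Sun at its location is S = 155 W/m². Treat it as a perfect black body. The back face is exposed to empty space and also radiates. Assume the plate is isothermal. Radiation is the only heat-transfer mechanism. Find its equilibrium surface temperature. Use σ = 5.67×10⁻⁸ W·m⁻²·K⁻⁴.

At equilibrium, absorbed power = emitted power.
Absorbing cross-section = A = 67.90 m²; emitting surface = 2A = 135.8 m² (ratio 2).
S·A_cross = εσ·A_surf·T⁴  ⇒  T⁴ = S/(2σ).
T⁴ = 1.00·155/(2·5.67×10⁻⁸) = 1.367×10⁹ K⁴.
T = (1.367×10⁹)^(1/4).

T ≈ 192 K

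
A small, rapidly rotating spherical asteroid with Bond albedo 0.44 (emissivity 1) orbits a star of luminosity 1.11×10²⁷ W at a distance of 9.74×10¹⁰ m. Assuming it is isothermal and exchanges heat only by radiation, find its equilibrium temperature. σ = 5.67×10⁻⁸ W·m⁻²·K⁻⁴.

T ≈ 389 K

First find the stellar flux at distance d: S = L/(4πd²) = 1.11×10²⁷/(4π·(9.74×10¹⁰)²) = 9311 W/m².
For an isothermal sphere, absorbed (1−a)S·πr² = emitted σ·4πr²·T⁴, so T⁴ = (1−a)S/(4σ).
T⁴ = 0.560·9311/(4·5.67×10⁻⁸) = 2.299×10¹⁰ K⁴.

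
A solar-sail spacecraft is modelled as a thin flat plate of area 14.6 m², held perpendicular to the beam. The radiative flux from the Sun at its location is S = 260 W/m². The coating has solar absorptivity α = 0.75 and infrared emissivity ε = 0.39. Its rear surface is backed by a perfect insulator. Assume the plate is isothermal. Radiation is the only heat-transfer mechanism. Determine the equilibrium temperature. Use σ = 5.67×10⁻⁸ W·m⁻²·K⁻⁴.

T ≈ 306 K

At equilibrium, absorbed power = emitted power.
Absorbing cross-section = A = 14.60 m²; emitting surface = A = 14.60 m² (ratio 1).
αS·A_cross = εσ·A_surf·T⁴  ⇒  T⁴ = αS/(ε·1σ).
T⁴ = 0.750·260/(0.39·1·5.67×10⁻⁸) = 8.818×10⁹ K⁴.
T = (8.818×10⁹)^(1/4).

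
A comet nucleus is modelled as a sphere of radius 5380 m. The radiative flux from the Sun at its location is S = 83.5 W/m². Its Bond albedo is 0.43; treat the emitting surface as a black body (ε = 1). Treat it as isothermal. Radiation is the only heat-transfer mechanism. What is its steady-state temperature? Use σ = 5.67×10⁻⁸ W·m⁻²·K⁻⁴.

At equilibrium, absorbed power = emitted power.
Absorbing cross-section = πr² = 9.093×10⁷ m²; emitting surface = 4πr² = 3.637×10⁸ m² (ratio 4).
(1−a)S·A_cross = εσ·A_surf·T⁴  ⇒  T⁴ = (1−a)S/(4σ).
T⁴ = 0.570·83.5/(4·5.67×10⁻⁸) = 2.099×10⁸ K⁴.
T = (2.099×10⁸)^(1/4).

T ≈ 120 K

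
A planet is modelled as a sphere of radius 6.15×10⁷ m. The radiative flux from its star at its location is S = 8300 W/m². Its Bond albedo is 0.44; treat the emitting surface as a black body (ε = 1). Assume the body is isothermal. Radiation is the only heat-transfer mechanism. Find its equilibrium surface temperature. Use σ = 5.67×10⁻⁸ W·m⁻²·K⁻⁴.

At equilibrium, absorbed power = emitted power.
Absorbing cross-section = πr² = 1.188×10¹⁶ m²; emitting surface = 4πr² = 4.753×10¹⁶ m² (ratio 4).
(1−a)S·A_cross = εσ·A_surf·T⁴  ⇒  T⁴ = (1−a)S/(4σ).
T⁴ = 0.560·8300/(4·5.67×10⁻⁸) = 2.049×10¹⁰ K⁴.
T = (2.049×10¹⁰)^(1/4).

T ≈ 378 K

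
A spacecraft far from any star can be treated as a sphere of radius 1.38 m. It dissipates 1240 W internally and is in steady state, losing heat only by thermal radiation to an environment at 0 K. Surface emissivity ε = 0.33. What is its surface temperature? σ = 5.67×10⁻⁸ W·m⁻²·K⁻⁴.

Steady state: internal power = radiated power, P = εσA T⁴.
Radiating area A = 4πr² = 23.93 m².
T⁴ = P/(εσA) = 1240/(0.33·5.67×10⁻⁸·23.93) = 2.769×10⁹ K⁴.
T = (2.769×10⁹)^(1/4).

T ≈ 229 K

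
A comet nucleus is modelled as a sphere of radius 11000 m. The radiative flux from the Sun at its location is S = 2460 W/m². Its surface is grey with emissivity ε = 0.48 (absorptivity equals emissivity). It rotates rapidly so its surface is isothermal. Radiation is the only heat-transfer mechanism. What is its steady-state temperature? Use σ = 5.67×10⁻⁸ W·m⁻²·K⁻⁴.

T ≈ 323 K

At equilibrium, absorbed power = emitted power.
Absorbing cross-section = πr² = 3.801×10⁸ m²; emitting surface = 4πr² = 1.521×10⁹ m² (ratio 4).
εS·A_cross = εσ·A_surf·T⁴  ⇒  T⁴ = S/(4σ)   (ε cancels).
T⁴ = 2460/(4·5.67×10⁻⁸) = 1.085×10¹⁰ K⁴.
T = (1.085×10¹⁰)^(1/4).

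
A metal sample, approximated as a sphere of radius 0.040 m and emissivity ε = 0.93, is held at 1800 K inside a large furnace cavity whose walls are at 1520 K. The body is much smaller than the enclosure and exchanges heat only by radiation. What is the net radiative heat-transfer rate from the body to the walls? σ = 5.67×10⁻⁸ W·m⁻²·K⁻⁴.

For a small grey body in a large enclosure: P_net = εσA(T_body⁴ − T_wall⁴).
A = 4πr² = 0.02011 m²; T_body⁴ − T_wall⁴ = 1.050×10¹³ − 5.338×10¹² = 5.160×10¹² K⁴.
|P_net| = 0.93·5.67×10⁻⁸·0.02011·5.160×10¹².

P_net ≈ 5470 W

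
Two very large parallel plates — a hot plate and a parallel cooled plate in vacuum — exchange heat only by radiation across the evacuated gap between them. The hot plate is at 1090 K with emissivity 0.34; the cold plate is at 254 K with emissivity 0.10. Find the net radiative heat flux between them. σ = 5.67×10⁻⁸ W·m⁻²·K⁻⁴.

q ≈ 6680 W/m²

For two infinite grey parallel plates, q = σ(T₁⁴ − T₂⁴)/(1/ε₁ + 1/ε₂ − 1).
T₁⁴ − T₂⁴ = 1.412×10¹² − 4.162×10⁹ = 1.407×10¹² K⁴.
1/ε₁ + 1/ε₂ − 1 = 2.941 + 10.00 − 1 = 11.94.
q = 5.67×10⁻⁸ × 1.407×10¹² / 11.94.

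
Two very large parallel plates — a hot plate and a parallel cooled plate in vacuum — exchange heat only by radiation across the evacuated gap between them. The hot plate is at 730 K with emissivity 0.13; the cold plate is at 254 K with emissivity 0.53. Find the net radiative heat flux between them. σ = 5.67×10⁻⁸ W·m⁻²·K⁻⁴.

For two infinite grey parallel plates, q = σ(T₁⁴ − T₂⁴)/(1/ε₁ + 1/ε₂ − 1).
T₁⁴ − T₂⁴ = 2.840×10¹¹ − 4.162×10⁹ = 2.798×10¹¹ K⁴.
1/ε₁ + 1/ε₂ − 1 = 7.692 + 1.887 − 1 = 8.579.
q = 5.67×10⁻⁸ × 2.798×10¹¹ / 8.579.

q ≈ 1850 W/m²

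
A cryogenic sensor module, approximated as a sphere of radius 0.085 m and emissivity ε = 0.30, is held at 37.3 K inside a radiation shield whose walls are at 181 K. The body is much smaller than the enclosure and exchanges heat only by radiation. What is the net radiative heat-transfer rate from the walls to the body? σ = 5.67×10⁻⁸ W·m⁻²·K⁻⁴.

For a small grey body in a large enclosure: P_net = εσA(T_body⁴ − T_wall⁴).
A = 4πr² = 0.09079 m²; T_body⁴ − T_wall⁴ = 1.936×10⁶ − 1.073×10⁹ = -1.071×10⁹ K⁴.
|P_net| = 0.30·5.67×10⁻⁸·0.09079·1.071×10⁹.

P_net ≈ 1.65 W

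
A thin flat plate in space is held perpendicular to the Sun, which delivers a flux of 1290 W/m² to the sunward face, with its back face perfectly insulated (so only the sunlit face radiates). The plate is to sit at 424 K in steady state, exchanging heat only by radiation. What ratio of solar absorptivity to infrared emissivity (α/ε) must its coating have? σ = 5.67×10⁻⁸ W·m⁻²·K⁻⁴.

Balance: αS·A = εσ·1A·T⁴ ⇒ α/ε = σT⁴/S.
α/ε = 5.67×10⁻⁸·(424)⁴/1290 = 5.67×10⁻⁸·3.232×10¹⁰/1290.

α/ε ≈ 1.42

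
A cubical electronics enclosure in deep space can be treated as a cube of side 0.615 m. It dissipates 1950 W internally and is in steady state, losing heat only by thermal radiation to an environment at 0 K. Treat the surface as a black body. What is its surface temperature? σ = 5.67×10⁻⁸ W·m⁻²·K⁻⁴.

Steady state: internal power = radiated power, P = εσA T⁴.
Radiating area A = 6L² = 2.269 m².
T⁴ = P/(εσA) = 1950/(1.0·5.67×10⁻⁸·2.269) = 1.515×10¹⁰ K⁴.
T = (1.515×10¹⁰)^(1/4).

T ≈ 351 K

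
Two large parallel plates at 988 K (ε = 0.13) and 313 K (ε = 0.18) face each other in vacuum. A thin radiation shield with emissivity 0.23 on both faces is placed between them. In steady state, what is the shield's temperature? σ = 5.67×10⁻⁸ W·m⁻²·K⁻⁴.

In steady state the net flux on the hot side equals that on the cold side.
σ(T₁⁴−T_s⁴)/D₁ = σ(T_s⁴−T₂⁴)/D₂, with D₁ = 1/ε₁+1/ε_s−1 = 11.04, D₂ = 1/ε_s+1/ε₂−1 = 8.903.
Solve for T_s⁴: T_s⁴ = (D₂·T₁⁴ + D₁·T₂⁴)/(D₁+D₂) = 4.307×10¹¹ K⁴.

T_s ≈ 810 K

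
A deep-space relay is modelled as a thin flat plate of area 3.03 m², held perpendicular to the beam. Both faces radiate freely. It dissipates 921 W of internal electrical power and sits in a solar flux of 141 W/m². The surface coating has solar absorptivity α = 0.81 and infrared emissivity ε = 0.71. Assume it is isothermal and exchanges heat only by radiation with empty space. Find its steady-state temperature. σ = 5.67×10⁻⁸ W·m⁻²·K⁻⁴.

At steady state, absorbed solar power + internal power = radiated power.
Absorbed: α·S·A_cross = 0.81·141·3.030 = 346.1 W (cross-section A).
Total input = 346.1 + 921 = 1267 W.
Radiated: εσ·A_surf·T⁴ with A_surf = 2A = 6.060 m².
T⁴ = 1267/(0.71·5.67×10⁻⁸·6.060) = 5.194×10⁹ K⁴.

T ≈ 268 K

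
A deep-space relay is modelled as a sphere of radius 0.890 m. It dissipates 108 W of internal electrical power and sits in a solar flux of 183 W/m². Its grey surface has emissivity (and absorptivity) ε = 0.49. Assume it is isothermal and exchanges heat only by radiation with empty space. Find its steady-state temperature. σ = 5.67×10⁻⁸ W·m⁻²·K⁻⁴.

At steady state, absorbed solar power + internal power = radiated power.
Absorbed: α·S·A_cross = 0.49·183·2.488 = 223.1 W (cross-section πr²).
Total input = 223.1 + 108 = 331.1 W.
Radiated: εσ·A_surf·T⁴ with A_surf = 4πr² = 9.954 m².
T⁴ = 331.1/(0.49·5.67×10⁻⁸·9.954) = 1.197×10⁹ K⁴.

T ≈ 186 K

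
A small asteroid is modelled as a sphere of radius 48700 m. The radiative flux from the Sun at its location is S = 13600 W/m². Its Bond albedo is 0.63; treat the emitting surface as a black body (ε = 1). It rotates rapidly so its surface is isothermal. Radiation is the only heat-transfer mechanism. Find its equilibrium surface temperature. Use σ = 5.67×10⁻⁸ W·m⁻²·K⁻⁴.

T ≈ 386 K

At equilibrium, absorbed power = emitted power.
Absorbing cross-section = πr² = 7.451×10⁹ m²; emitting surface = 4πr² = 2.980×10¹⁰ m² (ratio 4).
(1−a)S·A_cross = εσ·A_surf·T⁴  ⇒  T⁴ = (1−a)S/(4σ).
T⁴ = 0.370·13600/(4·5.67×10⁻⁸) = 2.219×10¹⁰ K⁴.
T = (2.219×10¹⁰)^(1/4).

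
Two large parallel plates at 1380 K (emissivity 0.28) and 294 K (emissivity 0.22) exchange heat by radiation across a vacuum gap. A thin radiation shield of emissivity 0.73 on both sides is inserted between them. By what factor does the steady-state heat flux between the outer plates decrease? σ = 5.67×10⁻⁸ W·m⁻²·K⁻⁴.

factor ≈ 1.24

Without shield: q₀ = σΔ(T⁴)/(1/ε₁+1/ε₂−1) with denominator 7.117.
With shield the two gaps are in series; the resistances add: (1/ε₁+1/ε_s−1)+(1/ε_s+1/ε₂−1) = 3.941+4.915 = 8.857.
Heat-flux ratio q₀/q = 8.857/7.117.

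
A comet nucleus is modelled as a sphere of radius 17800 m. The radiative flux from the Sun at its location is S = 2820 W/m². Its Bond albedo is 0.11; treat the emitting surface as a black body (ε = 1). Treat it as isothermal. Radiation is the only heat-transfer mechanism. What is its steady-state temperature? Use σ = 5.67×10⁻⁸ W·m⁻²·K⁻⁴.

T ≈ 324 K

At equilibrium, absorbed power = emitted power.
Absorbing cross-section = πr² = 9.954×10⁸ m²; emitting surface = 4πr² = 3.982×10⁹ m² (ratio 4).
(1−a)S·A_cross = εσ·A_surf·T⁴  ⇒  T⁴ = (1−a)S/(4σ).
T⁴ = 0.890·2820/(4·5.67×10⁻⁸) = 1.107×10¹⁰ K⁴.
T = (1.107×10¹⁰)^(1/4).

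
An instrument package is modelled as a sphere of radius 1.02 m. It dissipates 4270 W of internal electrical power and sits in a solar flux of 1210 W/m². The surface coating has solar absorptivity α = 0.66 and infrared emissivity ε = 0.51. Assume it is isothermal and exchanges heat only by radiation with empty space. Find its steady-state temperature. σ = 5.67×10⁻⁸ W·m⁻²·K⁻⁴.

T ≈ 367 K

At steady state, absorbed solar power + internal power = radiated power.
Absorbed: α·S·A_cross = 0.66·1210·3.269 = 2610 W (cross-section πr²).
Total input = 2610 + 4270 = 6880 W.
Radiated: εσ·A_surf·T⁴ with A_surf = 4πr² = 13.07 m².
T⁴ = 6880/(0.51·5.67×10⁻⁸·13.07) = 1.820×10¹⁰ K⁴.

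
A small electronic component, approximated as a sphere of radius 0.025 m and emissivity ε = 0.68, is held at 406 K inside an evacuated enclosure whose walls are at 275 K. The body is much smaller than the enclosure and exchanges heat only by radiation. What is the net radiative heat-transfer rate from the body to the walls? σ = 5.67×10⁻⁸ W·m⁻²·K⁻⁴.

For a small grey body in a large enclosure: P_net = εσA(T_body⁴ − T_wall⁴).
A = 4πr² = 0.007854 m²; T_body⁴ − T_wall⁴ = 2.717×10¹⁰ − 5.719×10⁹ = 2.145×10¹⁰ K⁴.
|P_net| = 0.68·5.67×10⁻⁸·0.007854·2.145×10¹⁰.

P_net ≈ 6.50 W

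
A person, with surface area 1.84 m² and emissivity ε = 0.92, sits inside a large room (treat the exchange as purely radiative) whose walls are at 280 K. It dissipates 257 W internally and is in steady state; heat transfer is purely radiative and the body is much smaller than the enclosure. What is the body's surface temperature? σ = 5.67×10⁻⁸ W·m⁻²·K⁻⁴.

For a small grey body in a large enclosure, net radiated power = εσA(T⁴ − T_w⁴).
Steady state: P = εσA(T⁴ − T_w⁴) with A = 1.84 m².
T⁴ = P/(εσA) + T_w⁴ = 257/(0.92·5.67×10⁻⁸·1.840) + (280)⁴
    = 2.678×10⁹ + 6.147×10⁹ = 8.824×10⁹ K⁴.

T ≈ 306 K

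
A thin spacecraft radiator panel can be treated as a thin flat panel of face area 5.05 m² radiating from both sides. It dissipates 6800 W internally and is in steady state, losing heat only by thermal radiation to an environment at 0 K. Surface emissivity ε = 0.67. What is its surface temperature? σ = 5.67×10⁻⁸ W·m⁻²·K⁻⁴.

Steady state: internal power = radiated power, P = εσA T⁴.
Radiating area A = 2·5.05 = 10.10 m².
T⁴ = P/(εσA) = 6800/(0.67·5.67×10⁻⁸·10.10) = 1.772×10¹⁰ K⁴.
T = (1.772×10¹⁰)^(1/4).

T ≈ 365 K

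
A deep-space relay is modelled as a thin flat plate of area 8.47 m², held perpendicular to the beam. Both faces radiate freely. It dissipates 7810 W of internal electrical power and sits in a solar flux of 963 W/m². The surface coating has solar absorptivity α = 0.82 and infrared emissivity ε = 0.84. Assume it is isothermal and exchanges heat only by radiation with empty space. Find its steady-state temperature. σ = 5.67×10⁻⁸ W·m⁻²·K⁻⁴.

At steady state, absorbed solar power + internal power = radiated power.
Absorbed: α·S·A_cross = 0.82·963·8.470 = 6688 W (cross-section A).
Total input = 6688 + 7810 = 14500 W.
Radiated: εσ·A_surf·T⁴ with A_surf = 2A = 16.94 m².
T⁴ = 14500/(0.84·5.67×10⁻⁸·16.94) = 1.797×10¹⁰ K⁴.

T ≈ 366 K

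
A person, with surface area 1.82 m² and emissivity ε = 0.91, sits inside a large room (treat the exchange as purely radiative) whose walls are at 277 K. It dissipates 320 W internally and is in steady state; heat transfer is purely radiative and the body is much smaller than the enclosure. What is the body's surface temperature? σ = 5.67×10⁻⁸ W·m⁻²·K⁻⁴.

For a small grey body in a large enclosure, net radiated power = εσA(T⁴ − T_w⁴).
Steady state: P = εσA(T⁴ − T_w⁴) with A = 1.82 m².
T⁴ = P/(εσA) + T_w⁴ = 320/(0.91·5.67×10⁻⁸·1.820) + (277)⁴
    = 3.408×10⁹ + 5.887×10⁹ = 9.295×10⁹ K⁴.

T ≈ 311 K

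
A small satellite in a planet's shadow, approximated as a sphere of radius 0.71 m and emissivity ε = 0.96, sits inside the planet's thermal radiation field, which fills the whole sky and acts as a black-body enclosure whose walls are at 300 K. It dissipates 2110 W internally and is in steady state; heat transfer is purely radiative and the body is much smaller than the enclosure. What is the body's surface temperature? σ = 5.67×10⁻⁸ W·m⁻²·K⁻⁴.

For a small grey body in a large enclosure, net radiated power = εσA(T⁴ − T_w⁴).
Steady state: P = εσA(T⁴ − T_w⁴) with A = 4πr² = 6.335 m².
T⁴ = P/(εσA) + T_w⁴ = 2110/(0.96·5.67×10⁻⁸·6.335) + (300)⁴
    = 6.119×10⁹ + 8.100×10⁹ = 1.422×10¹⁰ K⁴.

T ≈ 345 K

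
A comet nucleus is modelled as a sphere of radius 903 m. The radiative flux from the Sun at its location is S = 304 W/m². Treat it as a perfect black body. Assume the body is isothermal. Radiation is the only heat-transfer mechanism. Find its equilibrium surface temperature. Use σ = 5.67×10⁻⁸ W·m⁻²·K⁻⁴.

At equilibrium, absorbed power = emitted power.
Absorbing cross-section = πr² = 2.562×10⁶ m²; emitting surface = 4πr² = 1.025×10⁷ m² (ratio 4).
S·A_cross = εσ·A_surf·T⁴  ⇒  T⁴ = S/(4σ).
T⁴ = 1.00·304/(4·5.67×10⁻⁸) = 1.340×10⁹ K⁴.
T = (1.340×10⁹)^(1/4).

T ≈ 191 K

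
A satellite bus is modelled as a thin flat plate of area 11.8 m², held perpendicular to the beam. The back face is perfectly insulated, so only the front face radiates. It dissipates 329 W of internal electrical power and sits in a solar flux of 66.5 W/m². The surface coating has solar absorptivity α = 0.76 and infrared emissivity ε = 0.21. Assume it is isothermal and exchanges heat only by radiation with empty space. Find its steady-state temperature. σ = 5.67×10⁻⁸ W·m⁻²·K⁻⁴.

At steady state, absorbed solar power + internal power = radiated power.
Absorbed: α·S·A_cross = 0.76·66.5·11.80 = 596.4 W (cross-section A).
Total input = 596.4 + 329 = 925.4 W.
Radiated: εσ·A_surf·T⁴ with A_surf = A = 11.80 m².
T⁴ = 925.4/(0.21·5.67×10⁻⁸·11.80) = 6.586×10⁹ K⁴.

T ≈ 285 K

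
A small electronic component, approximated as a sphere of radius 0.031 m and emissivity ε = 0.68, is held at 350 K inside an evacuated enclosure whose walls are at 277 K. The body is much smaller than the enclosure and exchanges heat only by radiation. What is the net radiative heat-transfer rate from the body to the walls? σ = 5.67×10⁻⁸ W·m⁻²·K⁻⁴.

P_net ≈ 4.25 W

For a small grey body in a large enclosure: P_net = εσA(T_body⁴ − T_wall⁴).
A = 4πr² = 0.01208 m²; T_body⁴ − T_wall⁴ = 1.501×10¹⁰ − 5.887×10⁹ = 9.119×10⁹ K⁴.
|P_net| = 0.68·5.67×10⁻⁸·0.01208·9.119×10⁹.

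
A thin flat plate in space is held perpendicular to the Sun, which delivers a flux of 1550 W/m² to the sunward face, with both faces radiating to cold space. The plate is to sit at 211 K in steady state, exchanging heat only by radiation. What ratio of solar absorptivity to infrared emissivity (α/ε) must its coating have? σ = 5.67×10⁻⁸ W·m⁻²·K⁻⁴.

Balance: αS·A = εσ·2A·T⁴ ⇒ α/ε = 2σT⁴/S.
α/ε = 2·5.67×10⁻⁸·(211)⁴/1550 = 2·5.67×10⁻⁸·1.982×10⁹/1550.

α/ε ≈ 0.145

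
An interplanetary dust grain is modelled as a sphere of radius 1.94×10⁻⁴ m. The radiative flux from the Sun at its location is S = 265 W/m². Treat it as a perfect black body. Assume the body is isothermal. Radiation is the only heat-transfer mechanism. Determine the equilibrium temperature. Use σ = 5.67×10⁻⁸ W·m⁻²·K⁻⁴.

T ≈ 185 K

At equilibrium, absorbed power = emitted power.
Absorbing cross-section = πr² = 1.182×10⁻⁷ m²; emitting surface = 4πr² = 4.729×10⁻⁷ m² (ratio 4).
S·A_cross = εσ·A_surf·T⁴  ⇒  T⁴ = S/(4σ).
T⁴ = 1.00·265/(4·5.67×10⁻⁸) = 1.168×10⁹ K⁴.
T = (1.168×10⁹)^(1/4).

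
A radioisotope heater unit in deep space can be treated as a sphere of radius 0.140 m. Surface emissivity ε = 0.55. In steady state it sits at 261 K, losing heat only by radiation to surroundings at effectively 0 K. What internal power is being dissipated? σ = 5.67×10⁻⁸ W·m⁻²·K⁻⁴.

Steady state: P = εσA T⁴.
A = 4πr² = 0.2463 m²; T⁴ = (261)⁴ = 4.640×10⁹ K⁴.
P = 0.55 × 5.67×10⁻⁸ × 0.2463 × 4.640×10⁹.

P ≈ 35.6 W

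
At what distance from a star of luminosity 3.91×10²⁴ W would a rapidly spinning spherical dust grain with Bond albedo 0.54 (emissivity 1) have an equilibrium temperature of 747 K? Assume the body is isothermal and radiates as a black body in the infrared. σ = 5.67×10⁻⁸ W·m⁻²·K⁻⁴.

d ≈ 1.42×10⁹ m

For an isothermal black-emitting sphere, (1−a)S·πr² = σ·4πr²·T⁴ ⇒ S = 4σT⁴/(1−a).
S = 4·5.67×10⁻⁸·(747)⁴/0.460 = 1.535×10⁵ W/m².
Flux falls as S = L/(4πd²), so d = √(L/(4πS)) = √(3.91×10²⁴/(4π·1.535×10⁵)).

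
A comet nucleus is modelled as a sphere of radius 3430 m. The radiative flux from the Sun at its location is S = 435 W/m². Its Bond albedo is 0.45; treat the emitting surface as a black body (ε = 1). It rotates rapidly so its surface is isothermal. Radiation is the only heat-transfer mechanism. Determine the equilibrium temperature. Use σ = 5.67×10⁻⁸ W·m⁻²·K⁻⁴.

At equilibrium, absorbed power = emitted power.
Absorbing cross-section = πr² = 3.696×10⁷ m²; emitting surface = 4πr² = 1.478×10⁸ m² (ratio 4).
(1−a)S·A_cross = εσ·A_surf·T⁴  ⇒  T⁴ = (1−a)S/(4σ).
T⁴ = 0.550·435/(4·5.67×10⁻⁸) = 1.055×10⁹ K⁴.
T = (1.055×10⁹)^(1/4).

T ≈ 180 K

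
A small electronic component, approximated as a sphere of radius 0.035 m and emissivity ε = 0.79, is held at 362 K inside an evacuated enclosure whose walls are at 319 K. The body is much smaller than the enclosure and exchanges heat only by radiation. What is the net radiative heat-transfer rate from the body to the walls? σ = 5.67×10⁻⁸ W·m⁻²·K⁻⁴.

P_net ≈ 4.70 W

For a small grey body in a large enclosure: P_net = εσA(T_body⁴ − T_wall⁴).
A = 4πr² = 0.01539 m²; T_body⁴ − T_wall⁴ = 1.717×10¹⁰ − 1.036×10¹⁰ = 6.817×10⁹ K⁴.
|P_net| = 0.79·5.67×10⁻⁸·0.01539·6.817×10⁹.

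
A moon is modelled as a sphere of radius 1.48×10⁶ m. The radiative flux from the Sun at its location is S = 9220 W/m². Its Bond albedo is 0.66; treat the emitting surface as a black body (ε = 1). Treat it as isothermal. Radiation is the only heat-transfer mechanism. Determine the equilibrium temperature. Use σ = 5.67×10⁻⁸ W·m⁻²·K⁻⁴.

T ≈ 343 K

At equilibrium, absorbed power = emitted power.
Absorbing cross-section = πr² = 6.881×10¹² m²; emitting surface = 4πr² = 2.753×10¹³ m² (ratio 4).
(1−a)S·A_cross = εσ·A_surf·T⁴  ⇒  T⁴ = (1−a)S/(4σ).
T⁴ = 0.340·9220/(4·5.67×10⁻⁸) = 1.382×10¹⁰ K⁴.
T = (1.382×10¹⁰)^(1/4).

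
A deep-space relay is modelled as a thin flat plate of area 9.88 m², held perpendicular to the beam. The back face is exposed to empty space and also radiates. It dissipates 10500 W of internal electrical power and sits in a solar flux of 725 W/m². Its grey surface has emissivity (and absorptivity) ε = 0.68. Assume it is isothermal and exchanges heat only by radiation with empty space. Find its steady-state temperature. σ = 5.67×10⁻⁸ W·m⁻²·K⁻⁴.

T ≈ 377 K

At steady state, absorbed solar power + internal power = radiated power.
Absorbed: α·S·A_cross = 0.68·725·9.880 = 4871 W (cross-section A).
Total input = 4871 + 10500 = 15370 W.
Radiated: εσ·A_surf·T⁴ with A_surf = 2A = 19.76 m².
T⁴ = 15370/(0.68·5.67×10⁻⁸·19.76) = 2.018×10¹⁰ K⁴.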